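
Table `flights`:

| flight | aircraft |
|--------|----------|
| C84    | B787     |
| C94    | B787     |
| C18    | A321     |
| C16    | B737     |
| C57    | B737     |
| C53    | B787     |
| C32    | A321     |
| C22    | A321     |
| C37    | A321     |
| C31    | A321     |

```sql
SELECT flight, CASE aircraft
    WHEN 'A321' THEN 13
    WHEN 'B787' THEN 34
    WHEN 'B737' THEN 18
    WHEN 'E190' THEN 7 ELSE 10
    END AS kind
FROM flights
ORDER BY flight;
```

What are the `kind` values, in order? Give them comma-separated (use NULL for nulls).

18, 13, 13, 13, 13, 13, 34, 18, 34, 34

flight=C16: aircraft='B737' → 18
flight=C18: aircraft='A321' → 13
flight=C22: aircraft='A321' → 13
flight=C31: aircraft='A321' → 13
flight=C32: aircraft='A321' → 13
flight=C37: aircraft='A321' → 13
flight=C53: aircraft='B787' → 34
flight=C57: aircraft='B737' → 18
flight=C84: aircraft='B787' → 34
flight=C94: aircraft='B787' → 34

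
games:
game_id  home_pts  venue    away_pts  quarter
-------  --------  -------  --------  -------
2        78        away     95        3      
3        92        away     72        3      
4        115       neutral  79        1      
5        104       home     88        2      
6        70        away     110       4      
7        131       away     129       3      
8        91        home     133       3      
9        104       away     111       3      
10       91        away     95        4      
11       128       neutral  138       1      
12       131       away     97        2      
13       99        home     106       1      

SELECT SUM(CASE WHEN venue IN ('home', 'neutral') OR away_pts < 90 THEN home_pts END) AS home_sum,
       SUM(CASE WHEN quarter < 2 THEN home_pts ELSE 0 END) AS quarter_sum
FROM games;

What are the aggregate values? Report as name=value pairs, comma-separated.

[home_sum: venue IN ('home', 'neutral') OR away_pts < 90]
game_id=2: ✗
game_id=3: ✓ → 92
game_id=4: ✓ → 115
game_id=5: ✓ → 104
game_id=6: ✗
game_id=7: ✗
game_id=8: ✓ → 91
game_id=9: ✗
game_id=10: ✗
game_id=11: ✓ → 128
game_id=12: ✗
game_id=13: ✓ → 99
home_sum = 92 + 115 + 104 + 91 + 128 + 99 = 629
—
[quarter_sum: quarter < 2]
game_id=2: ✗
game_id=3: ✗
game_id=4: ✓ → 115
game_id=5: ✗
game_id=6: ✗
game_id=7: ✗
game_id=8: ✗
game_id=9: ✗
game_id=10: ✗
game_id=11: ✓ → 128
game_id=12: ✗
game_id=13: ✓ → 99
quarter_sum = 115 + 128 + 99 = 342

home_sum=629, quarter_sum=342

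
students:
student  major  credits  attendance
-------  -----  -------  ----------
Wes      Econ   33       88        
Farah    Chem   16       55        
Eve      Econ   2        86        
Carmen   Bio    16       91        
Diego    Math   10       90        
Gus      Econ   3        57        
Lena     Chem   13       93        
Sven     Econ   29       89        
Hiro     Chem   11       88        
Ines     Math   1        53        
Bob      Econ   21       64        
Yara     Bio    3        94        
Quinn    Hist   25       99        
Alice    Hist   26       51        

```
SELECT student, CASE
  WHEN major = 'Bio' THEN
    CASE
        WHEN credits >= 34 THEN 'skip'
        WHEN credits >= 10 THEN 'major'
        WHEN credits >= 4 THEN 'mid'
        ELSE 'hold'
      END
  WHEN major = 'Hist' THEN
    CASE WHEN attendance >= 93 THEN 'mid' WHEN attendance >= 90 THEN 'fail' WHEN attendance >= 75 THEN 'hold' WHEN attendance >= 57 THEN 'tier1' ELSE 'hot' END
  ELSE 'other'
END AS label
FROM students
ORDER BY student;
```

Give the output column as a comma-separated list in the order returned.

hot, other, major, other, other, other, other, other, other, other, mid, other, other, hold

student=Alice: major='Hist' → inner[ELSE] → hot
student=Bob: major='Econ' → outer ELSE → other
student=Carmen: major='Bio' → inner[credits >= 10] → major
student=Diego: major='Math' → outer ELSE → other
student=Eve: major='Econ' → outer ELSE → other
student=Farah: major='Chem' → outer ELSE → other
student=Gus: major='Econ' → outer ELSE → other
student=Hiro: major='Chem' → outer ELSE → other
student=Ines: major='Math' → outer ELSE → other
student=Lena: major='Chem' → outer ELSE → other
student=Quinn: major='Hist' → inner[attendance >= 93] → mid
student=Sven: major='Econ' → outer ELSE → other
student=Wes: major='Econ' → outer ELSE → other
student=Yara: major='Bio' → inner[ELSE] → hold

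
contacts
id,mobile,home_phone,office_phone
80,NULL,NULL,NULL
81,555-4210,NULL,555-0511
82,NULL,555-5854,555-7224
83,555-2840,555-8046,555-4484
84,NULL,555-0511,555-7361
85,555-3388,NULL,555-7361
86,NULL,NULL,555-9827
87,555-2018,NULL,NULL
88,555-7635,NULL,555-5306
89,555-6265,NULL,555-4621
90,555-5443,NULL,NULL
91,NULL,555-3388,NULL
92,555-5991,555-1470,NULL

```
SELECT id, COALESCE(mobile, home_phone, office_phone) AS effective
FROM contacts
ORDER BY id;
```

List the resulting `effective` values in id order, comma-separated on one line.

NULL, 555-4210, 555-5854, 555-2840, 555-0511, 555-3388, 555-9827, 555-2018, 555-7635, 555-6265, 555-5443, 555-3388, 555-5991

id=80: mobile=NULL, home_phone=NULL, office_phone=NULL (all NULL) → NULL
id=81: mobile=555-4210 → 555-4210
id=82: mobile=NULL, home_phone=555-5854 → 555-5854
id=83: mobile=555-2840 → 555-2840
id=84: mobile=NULL, home_phone=555-0511 → 555-0511
id=85: mobile=555-3388 → 555-3388
id=86: mobile=NULL, home_phone=NULL, office_phone=555-9827 → 555-9827
id=87: mobile=555-2018 → 555-2018
id=88: mobile=555-7635 → 555-7635
id=89: mobile=555-6265 → 555-6265
id=90: mobile=555-5443 → 555-5443
id=91: mobile=NULL, home_phone=555-3388 → 555-3388
id=92: mobile=555-5991 → 555-5991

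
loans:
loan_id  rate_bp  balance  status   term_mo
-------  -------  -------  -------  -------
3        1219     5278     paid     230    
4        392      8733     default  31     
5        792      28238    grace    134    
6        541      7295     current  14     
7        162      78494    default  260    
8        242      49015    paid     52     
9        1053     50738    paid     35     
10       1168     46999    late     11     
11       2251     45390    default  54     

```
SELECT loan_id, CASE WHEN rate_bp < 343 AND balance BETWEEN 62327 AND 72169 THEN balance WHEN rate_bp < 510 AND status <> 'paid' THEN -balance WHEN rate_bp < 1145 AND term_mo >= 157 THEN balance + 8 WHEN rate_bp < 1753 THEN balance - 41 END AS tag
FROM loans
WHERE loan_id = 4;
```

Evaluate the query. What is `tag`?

loan_id = 4: rate_bp=392, balance=8733, status=default, term_mo=31.
rate_bp < 343 AND balance BETWEEN 62327 AND 72169 → false
rate_bp < 510 AND status <> 'paid' → true → -8733

-8733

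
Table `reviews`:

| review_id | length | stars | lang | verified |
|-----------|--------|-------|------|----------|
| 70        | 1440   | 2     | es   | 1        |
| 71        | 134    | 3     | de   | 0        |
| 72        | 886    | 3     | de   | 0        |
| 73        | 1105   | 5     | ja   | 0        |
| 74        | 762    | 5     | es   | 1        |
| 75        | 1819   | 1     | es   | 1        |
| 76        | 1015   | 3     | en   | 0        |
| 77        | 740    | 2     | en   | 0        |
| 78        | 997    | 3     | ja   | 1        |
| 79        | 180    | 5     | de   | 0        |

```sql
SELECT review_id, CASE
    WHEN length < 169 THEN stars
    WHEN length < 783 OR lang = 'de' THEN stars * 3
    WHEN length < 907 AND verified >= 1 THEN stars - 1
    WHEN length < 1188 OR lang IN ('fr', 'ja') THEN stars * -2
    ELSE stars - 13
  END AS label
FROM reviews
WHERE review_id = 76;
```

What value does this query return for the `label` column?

review_id = 76: length=1015, stars=3, lang=en, verified=0.
length < 169 → false
length < 783 OR lang = 'de' → false
length < 907 AND verified >= 1 → false
length < 1188 OR lang IN ('fr', 'ja') → true → -6

-6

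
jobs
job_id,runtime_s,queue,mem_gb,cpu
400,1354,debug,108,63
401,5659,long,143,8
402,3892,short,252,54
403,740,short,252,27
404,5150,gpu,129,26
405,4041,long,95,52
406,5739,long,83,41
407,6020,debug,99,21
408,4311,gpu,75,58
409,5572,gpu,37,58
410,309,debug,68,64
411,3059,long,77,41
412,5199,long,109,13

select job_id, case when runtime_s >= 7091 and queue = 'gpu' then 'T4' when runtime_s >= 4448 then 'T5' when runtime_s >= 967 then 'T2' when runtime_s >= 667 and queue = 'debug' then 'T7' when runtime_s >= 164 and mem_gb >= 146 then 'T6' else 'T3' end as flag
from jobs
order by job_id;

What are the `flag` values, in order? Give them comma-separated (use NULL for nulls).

job_id=400: runtime_s >= 967 → T2
job_id=401: runtime_s >= 4448 → T5
job_id=402: runtime_s >= 967 → T2
job_id=403: runtime_s >= 164 and mem_gb >= 146 → T6
job_id=404: runtime_s >= 4448 → T5
job_id=405: runtime_s >= 967 → T2
job_id=406: runtime_s >= 4448 → T5
job_id=407: runtime_s >= 4448 → T5
job_id=408: runtime_s >= 967 → T2
job_id=409: runtime_s >= 4448 → T5
job_id=410: ELSE → T3
job_id=411: runtime_s >= 967 → T2
job_id=412: runtime_s >= 4448 → T5

T2, T5, T2, T6, T5, T2, T5, T5, T2, T5, T3, T2, T5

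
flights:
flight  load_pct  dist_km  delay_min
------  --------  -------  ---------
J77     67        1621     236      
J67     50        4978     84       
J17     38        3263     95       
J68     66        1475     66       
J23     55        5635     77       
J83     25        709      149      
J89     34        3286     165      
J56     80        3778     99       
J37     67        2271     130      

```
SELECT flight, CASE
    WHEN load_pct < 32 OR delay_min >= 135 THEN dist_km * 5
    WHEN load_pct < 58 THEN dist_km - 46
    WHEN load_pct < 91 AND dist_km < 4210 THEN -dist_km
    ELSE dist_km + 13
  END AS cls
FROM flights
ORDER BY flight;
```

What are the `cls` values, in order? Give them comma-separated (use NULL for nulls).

flight=J17: load_pct < 58 → 3217
flight=J23: load_pct < 58 → 5589
flight=J37: load_pct < 91 AND dist_km < 4210 → -2271
flight=J56: load_pct < 91 AND dist_km < 4210 → -3778
flight=J67: load_pct < 58 → 4932
flight=J68: load_pct < 91 AND dist_km < 4210 → -1475
flight=J77: load_pct < 32 OR delay_min >= 135 → 8105
flight=J83: load_pct < 32 OR delay_min >= 135 → 3545
flight=J89: load_pct < 32 OR delay_min >= 135 → 16430

3217, 5589, -2271, -3778, 4932, -1475, 8105, 3545, 16430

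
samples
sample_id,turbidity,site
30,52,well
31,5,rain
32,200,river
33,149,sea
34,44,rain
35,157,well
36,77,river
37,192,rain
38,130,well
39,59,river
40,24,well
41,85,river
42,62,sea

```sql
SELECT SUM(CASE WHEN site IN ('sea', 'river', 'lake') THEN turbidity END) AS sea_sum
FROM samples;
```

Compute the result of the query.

632

sample_id=30: ✗
sample_id=31: ✗
sample_id=32: ✓ → 200
sample_id=33: ✓ → 149
sample_id=34: ✗
sample_id=35: ✗
sample_id=36: ✓ → 77
sample_id=37: ✗
sample_id=38: ✗
sample_id=39: ✓ → 59
sample_id=40: ✗
sample_id=41: ✓ → 85
sample_id=42: ✓ → 62
sea_sum = 200 + 149 + 77 + 59 + 85 + 62 = 632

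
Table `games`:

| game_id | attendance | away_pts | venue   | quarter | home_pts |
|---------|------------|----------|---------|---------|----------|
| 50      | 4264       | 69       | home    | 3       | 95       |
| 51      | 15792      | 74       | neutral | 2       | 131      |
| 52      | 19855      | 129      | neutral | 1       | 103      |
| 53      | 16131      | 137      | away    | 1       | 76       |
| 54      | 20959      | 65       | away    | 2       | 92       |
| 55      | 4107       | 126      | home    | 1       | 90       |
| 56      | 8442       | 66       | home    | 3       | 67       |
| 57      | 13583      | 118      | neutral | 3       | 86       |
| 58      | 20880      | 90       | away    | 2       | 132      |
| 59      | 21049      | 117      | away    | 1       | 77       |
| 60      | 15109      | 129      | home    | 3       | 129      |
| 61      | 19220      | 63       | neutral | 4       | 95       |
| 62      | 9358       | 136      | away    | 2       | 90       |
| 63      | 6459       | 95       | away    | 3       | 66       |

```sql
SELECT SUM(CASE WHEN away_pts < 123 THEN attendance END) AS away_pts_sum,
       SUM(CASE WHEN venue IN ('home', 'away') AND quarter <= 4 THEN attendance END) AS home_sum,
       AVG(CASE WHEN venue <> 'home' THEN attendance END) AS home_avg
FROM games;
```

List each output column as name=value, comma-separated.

[away_pts_sum: away_pts < 123]
game_id=50: ✓ → 4264
game_id=51: ✓ → 15792
game_id=52: ✗
game_id=53: ✗
game_id=54: ✓ → 20959
game_id=55: ✗
game_id=56: ✓ → 8442
game_id=57: ✓ → 13583
game_id=58: ✓ → 20880
game_id=59: ✓ → 21049
game_id=60: ✗
game_id=61: ✓ → 19220
game_id=62: ✗
game_id=63: ✓ → 6459
away_pts_sum = 4264 + 15792 + 20959 + 8442 + 13583 + 20880 + 21049 + 19220 + 6459 = 130648
—
[home_sum: venue IN ('home', 'away') AND quarter <= 4]
game_id=50: ✓ → 4264
game_id=51: ✗
game_id=52: ✗
game_id=53: ✓ → 16131
game_id=54: ✓ → 20959
game_id=55: ✓ → 4107
game_id=56: ✓ → 8442
game_id=57: ✗
game_id=58: ✓ → 20880
game_id=59: ✓ → 21049
game_id=60: ✓ → 15109
game_id=61: ✗
game_id=62: ✓ → 9358
game_id=63: ✓ → 6459
home_sum = 4264 + 16131 + 20959 + 4107 + 8442 + 20880 + 21049 + 15109 + 9358 + 6459 = 126758
—
[home_avg: venue <> 'home']
game_id=50: ✗
game_id=51: ✓ → 15792
game_id=52: ✓ → 19855
game_id=53: ✓ → 16131
game_id=54: ✓ → 20959
game_id=55: ✗
game_id=56: ✗
game_id=57: ✓ → 13583
game_id=58: ✓ → 20880
game_id=59: ✓ → 21049
game_id=60: ✗
game_id=61: ✓ → 19220
game_id=62: ✓ → 9358
game_id=63: ✓ → 6459
home_avg = (15792 + 19855 + 16131 + 20959 + 13583 + 20880 + 21049 + 19220 + 9358 + 6459) / 10 = 16328.6

away_pts_sum=130648, home_sum=126758, home_avg=16328.6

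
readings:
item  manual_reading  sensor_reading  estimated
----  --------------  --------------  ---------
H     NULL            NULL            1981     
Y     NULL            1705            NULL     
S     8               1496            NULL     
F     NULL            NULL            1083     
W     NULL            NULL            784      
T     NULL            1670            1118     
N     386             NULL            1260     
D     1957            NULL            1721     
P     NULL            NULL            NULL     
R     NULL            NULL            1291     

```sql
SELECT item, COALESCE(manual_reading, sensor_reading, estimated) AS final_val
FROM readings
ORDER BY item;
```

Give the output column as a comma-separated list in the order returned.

1957, 1083, 1981, 386, NULL, 1291, 8, 1670, 784, 1705

item=D: manual_reading=1957 → 1957
item=F: manual_reading=NULL, sensor_reading=NULL, estimated=1083 → 1083
item=H: manual_reading=NULL, sensor_reading=NULL, estimated=1981 → 1981
item=N: manual_reading=386 → 386
item=P: manual_reading=NULL, sensor_reading=NULL, estimated=NULL (all NULL) → NULL
item=R: manual_reading=NULL, sensor_reading=NULL, estimated=1291 → 1291
item=S: manual_reading=8 → 8
item=T: manual_reading=NULL, sensor_reading=1670 → 1670
item=W: manual_reading=NULL, sensor_reading=NULL, estimated=784 → 784
item=Y: manual_reading=NULL, sensor_reading=1705 → 1705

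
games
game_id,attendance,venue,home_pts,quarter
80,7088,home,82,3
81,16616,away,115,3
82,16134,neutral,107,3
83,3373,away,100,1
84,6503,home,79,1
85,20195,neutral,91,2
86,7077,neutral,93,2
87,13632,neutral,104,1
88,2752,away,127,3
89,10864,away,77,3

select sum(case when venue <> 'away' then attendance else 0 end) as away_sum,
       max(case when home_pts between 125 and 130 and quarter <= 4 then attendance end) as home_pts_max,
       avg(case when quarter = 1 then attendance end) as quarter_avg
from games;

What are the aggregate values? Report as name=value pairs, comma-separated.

[away_sum: venue <> 'away']
game_id=80: ✓ → 7088
game_id=81: ✗
game_id=82: ✓ → 16134
game_id=83: ✗
game_id=84: ✓ → 6503
game_id=85: ✓ → 20195
game_id=86: ✓ → 7077
game_id=87: ✓ → 13632
game_id=88: ✗
game_id=89: ✗
away_sum = 7088 + 16134 + 6503 + 20195 + 7077 + 13632 = 70629
—
[home_pts_max: home_pts between 125 and 130 and quarter <= 4]
game_id=80: ✗
game_id=81: ✗
game_id=82: ✗
game_id=83: ✗
game_id=84: ✗
game_id=85: ✗
game_id=86: ✗
game_id=87: ✗
game_id=88: ✓ → 2752
game_id=89: ✗
home_pts_max = MAX(2752) = 2752
—
[quarter_avg: quarter = 1]
game_id=80: ✗
game_id=81: ✗
game_id=82: ✗
game_id=83: ✓ → 3373
game_id=84: ✓ → 6503
game_id=85: ✗
game_id=86: ✗
game_id=87: ✓ → 13632
game_id=88: ✗
game_id=89: ✗
quarter_avg = (3373 + 6503 + 13632) / 3 = 7836

away_sum=70629, home_pts_max=2752, quarter_avg=7836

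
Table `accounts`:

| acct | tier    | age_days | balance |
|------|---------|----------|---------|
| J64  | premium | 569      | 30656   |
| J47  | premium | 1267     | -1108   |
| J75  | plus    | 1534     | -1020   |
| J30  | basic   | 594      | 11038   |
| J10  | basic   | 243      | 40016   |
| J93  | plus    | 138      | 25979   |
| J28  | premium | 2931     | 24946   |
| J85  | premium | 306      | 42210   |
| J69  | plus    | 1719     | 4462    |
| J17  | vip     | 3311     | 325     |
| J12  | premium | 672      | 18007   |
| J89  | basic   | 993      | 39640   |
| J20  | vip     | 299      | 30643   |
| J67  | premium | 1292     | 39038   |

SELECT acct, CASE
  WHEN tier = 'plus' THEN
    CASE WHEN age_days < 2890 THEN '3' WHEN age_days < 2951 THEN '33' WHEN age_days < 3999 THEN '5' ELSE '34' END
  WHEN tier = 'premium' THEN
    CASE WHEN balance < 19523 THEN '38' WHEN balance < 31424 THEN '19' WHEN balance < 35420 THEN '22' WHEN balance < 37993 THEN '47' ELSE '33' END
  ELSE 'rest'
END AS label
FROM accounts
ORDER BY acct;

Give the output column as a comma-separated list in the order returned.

acct=J10: tier='basic' → outer ELSE → rest
acct=J12: tier='premium' → inner[balance < 19523] → 38
acct=J17: tier='vip' → outer ELSE → rest
acct=J20: tier='vip' → outer ELSE → rest
acct=J28: tier='premium' → inner[balance < 31424] → 19
acct=J30: tier='basic' → outer ELSE → rest
acct=J47: tier='premium' → inner[balance < 19523] → 38
acct=J64: tier='premium' → inner[balance < 31424] → 19
acct=J67: tier='premium' → inner[ELSE] → 33
acct=J69: tier='plus' → inner[age_days < 2890] → 3
acct=J75: tier='plus' → inner[age_days < 2890] → 3
acct=J85: tier='premium' → inner[ELSE] → 33
acct=J89: tier='basic' → outer ELSE → rest
acct=J93: tier='plus' → inner[age_days < 2890] → 3

rest, 38, rest, rest, 19, rest, 38, 19, 33, 3, 3, 33, rest, 3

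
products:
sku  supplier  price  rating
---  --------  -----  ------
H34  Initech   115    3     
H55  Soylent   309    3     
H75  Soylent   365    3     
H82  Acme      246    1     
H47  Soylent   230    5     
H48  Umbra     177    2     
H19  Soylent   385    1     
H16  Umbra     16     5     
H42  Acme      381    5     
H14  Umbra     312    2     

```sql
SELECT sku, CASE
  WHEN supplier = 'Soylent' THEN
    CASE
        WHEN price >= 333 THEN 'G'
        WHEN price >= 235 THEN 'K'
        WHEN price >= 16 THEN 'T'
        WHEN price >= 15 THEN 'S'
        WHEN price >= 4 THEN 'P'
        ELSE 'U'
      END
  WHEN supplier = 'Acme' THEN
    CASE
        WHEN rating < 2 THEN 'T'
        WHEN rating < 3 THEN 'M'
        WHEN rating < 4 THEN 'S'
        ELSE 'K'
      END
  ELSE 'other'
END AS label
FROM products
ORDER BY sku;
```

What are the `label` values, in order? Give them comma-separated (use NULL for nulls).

sku=H14: supplier='Umbra' → outer ELSE → other
sku=H16: supplier='Umbra' → outer ELSE → other
sku=H19: supplier='Soylent' → inner[price >= 333] → G
sku=H34: supplier='Initech' → outer ELSE → other
sku=H42: supplier='Acme' → inner[ELSE] → K
sku=H47: supplier='Soylent' → inner[price >= 16] → T
sku=H48: supplier='Umbra' → outer ELSE → other
sku=H55: supplier='Soylent' → inner[price >= 235] → K
sku=H75: supplier='Soylent' → inner[price >= 333] → G
sku=H82: supplier='Acme' → inner[rating < 2] → T

other, other, G, other, K, T, other, K, G, T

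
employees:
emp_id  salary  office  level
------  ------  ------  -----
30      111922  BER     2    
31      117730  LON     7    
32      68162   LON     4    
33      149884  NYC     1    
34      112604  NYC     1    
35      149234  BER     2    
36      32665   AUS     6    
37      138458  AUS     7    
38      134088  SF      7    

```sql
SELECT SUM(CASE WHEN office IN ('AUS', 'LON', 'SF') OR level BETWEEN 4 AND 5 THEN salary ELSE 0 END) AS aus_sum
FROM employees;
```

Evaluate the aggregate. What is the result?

491103

emp_id=30: ✗
emp_id=31: ✓ → 117730
emp_id=32: ✓ → 68162
emp_id=33: ✗
emp_id=34: ✗
emp_id=35: ✗
emp_id=36: ✓ → 32665
emp_id=37: ✓ → 138458
emp_id=38: ✓ → 134088
aus_sum = 117730 + 68162 + 32665 + 138458 + 134088 = 491103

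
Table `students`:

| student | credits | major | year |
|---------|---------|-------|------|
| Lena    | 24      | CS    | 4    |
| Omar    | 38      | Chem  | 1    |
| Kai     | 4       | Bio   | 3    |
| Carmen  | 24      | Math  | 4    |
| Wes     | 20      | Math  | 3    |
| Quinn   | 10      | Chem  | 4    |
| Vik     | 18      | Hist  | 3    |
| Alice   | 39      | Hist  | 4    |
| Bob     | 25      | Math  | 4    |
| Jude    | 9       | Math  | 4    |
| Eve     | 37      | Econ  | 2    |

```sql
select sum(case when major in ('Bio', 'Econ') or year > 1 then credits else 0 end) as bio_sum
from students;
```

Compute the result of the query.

student=Lena: ✓ → 24
student=Omar: ✗
student=Kai: ✓ → 4
student=Carmen: ✓ → 24
student=Wes: ✓ → 20
student=Quinn: ✓ → 10
student=Vik: ✓ → 18
student=Alice: ✓ → 39
student=Bob: ✓ → 25
student=Jude: ✓ → 9
student=Eve: ✓ → 37
bio_sum = 24 + 4 + 24 + 20 + 10 + 18 + 39 + 25 + 9 + 37 = 210

210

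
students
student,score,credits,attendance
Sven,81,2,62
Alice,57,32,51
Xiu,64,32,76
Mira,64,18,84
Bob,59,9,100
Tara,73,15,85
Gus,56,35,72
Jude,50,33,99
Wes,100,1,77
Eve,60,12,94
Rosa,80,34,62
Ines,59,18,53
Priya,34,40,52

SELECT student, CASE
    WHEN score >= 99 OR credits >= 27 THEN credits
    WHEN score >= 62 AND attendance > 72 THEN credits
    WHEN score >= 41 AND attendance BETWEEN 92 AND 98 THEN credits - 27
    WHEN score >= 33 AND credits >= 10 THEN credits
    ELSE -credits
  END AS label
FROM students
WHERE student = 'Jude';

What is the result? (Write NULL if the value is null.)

student = Jude: score=50, credits=33, attendance=99.
score >= 99 OR credits >= 27 → true → 33

33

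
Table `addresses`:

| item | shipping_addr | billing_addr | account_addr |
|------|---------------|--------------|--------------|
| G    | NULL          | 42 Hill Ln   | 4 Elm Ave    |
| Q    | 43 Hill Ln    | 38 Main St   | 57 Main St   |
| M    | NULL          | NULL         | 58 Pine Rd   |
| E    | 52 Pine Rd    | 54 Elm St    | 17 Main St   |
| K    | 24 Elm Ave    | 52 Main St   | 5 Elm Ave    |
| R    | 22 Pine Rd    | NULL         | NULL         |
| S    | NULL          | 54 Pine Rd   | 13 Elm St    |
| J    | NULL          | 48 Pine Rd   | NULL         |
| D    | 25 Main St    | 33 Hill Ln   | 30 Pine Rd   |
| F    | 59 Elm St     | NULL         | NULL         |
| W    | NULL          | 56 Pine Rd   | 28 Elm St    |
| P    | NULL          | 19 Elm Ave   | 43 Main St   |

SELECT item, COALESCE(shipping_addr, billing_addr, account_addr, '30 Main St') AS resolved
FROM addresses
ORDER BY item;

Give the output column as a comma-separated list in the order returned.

item=D: shipping_addr=25 Main St → 25 Main St
item=E: shipping_addr=52 Pine Rd → 52 Pine Rd
item=F: shipping_addr=59 Elm St → 59 Elm St
item=G: shipping_addr=NULL, billing_addr=42 Hill Ln → 42 Hill Ln
item=J: shipping_addr=NULL, billing_addr=48 Pine Rd → 48 Pine Rd
item=K: shipping_addr=24 Elm Ave → 24 Elm Ave
item=M: shipping_addr=NULL, billing_addr=NULL, account_addr=58 Pine Rd → 58 Pine Rd
item=P: shipping_addr=NULL, billing_addr=19 Elm Ave → 19 Elm Ave
item=Q: shipping_addr=43 Hill Ln → 43 Hill Ln
item=R: shipping_addr=22 Pine Rd → 22 Pine Rd
item=S: shipping_addr=NULL, billing_addr=54 Pine Rd → 54 Pine Rd
item=W: shipping_addr=NULL, billing_addr=56 Pine Rd → 56 Pine Rd

25 Main St, 52 Pine Rd, 59 Elm St, 42 Hill Ln, 48 Pine Rd, 24 Elm Ave, 58 Pine Rd, 19 Elm Ave, 43 Hill Ln, 22 Pine Rd, 54 Pine Rd, 56 Pine Rd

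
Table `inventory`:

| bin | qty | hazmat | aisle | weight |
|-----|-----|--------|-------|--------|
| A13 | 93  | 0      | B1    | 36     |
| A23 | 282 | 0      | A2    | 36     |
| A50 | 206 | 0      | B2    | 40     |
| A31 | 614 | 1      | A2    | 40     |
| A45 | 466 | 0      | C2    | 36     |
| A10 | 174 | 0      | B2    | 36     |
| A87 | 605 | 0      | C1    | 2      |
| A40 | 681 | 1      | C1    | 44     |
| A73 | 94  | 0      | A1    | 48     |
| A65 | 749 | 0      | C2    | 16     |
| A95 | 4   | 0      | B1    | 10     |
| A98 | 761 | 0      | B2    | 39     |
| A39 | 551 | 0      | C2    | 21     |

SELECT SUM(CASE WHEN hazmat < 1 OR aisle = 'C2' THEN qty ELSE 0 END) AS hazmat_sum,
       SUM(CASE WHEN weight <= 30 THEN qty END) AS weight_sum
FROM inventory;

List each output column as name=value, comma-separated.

[hazmat_sum: hazmat < 1 OR aisle = 'C2']
bin=A13: ✓ → 93
bin=A23: ✓ → 282
bin=A50: ✓ → 206
bin=A31: ✗
bin=A45: ✓ → 466
bin=A10: ✓ → 174
bin=A87: ✓ → 605
bin=A40: ✗
bin=A73: ✓ → 94
bin=A65: ✓ → 749
bin=A95: ✓ → 4
bin=A98: ✓ → 761
bin=A39: ✓ → 551
hazmat_sum = 93 + 282 + 206 + 466 + 174 + 605 + 94 + 749 + 4 + 761 + 551 = 3985
—
[weight_sum: weight <= 30]
bin=A13: ✗
bin=A23: ✗
bin=A50: ✗
bin=A31: ✗
bin=A45: ✗
bin=A10: ✗
bin=A87: ✓ → 605
bin=A40: ✗
bin=A73: ✗
bin=A65: ✓ → 749
bin=A95: ✓ → 4
bin=A98: ✗
bin=A39: ✓ → 551
weight_sum = 605 + 749 + 4 + 551 = 1909

hazmat_sum=3985, weight_sum=1909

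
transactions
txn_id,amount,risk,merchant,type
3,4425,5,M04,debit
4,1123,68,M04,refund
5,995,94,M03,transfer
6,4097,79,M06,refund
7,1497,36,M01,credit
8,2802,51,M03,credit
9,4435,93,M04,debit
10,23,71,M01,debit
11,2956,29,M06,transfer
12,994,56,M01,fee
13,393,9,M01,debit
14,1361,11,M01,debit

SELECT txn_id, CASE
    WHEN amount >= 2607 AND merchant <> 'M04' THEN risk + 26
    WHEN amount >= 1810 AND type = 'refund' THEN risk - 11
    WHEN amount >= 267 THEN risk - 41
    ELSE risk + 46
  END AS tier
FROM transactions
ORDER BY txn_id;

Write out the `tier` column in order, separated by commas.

txn_id=3: amount >= 267 → -36
txn_id=4: amount >= 267 → 27
txn_id=5: amount >= 267 → 53
txn_id=6: amount >= 2607 AND merchant <> 'M04' → 105
txn_id=7: amount >= 267 → -5
txn_id=8: amount >= 2607 AND merchant <> 'M04' → 77
txn_id=9: amount >= 267 → 52
txn_id=10: ELSE → 117
txn_id=11: amount >= 2607 AND merchant <> 'M04' → 55
txn_id=12: amount >= 267 → 15
txn_id=13: amount >= 267 → -32
txn_id=14: amount >= 267 → -30

-36, 27, 53, 105, -5, 77, 52, 117, 55, 15, -32, -30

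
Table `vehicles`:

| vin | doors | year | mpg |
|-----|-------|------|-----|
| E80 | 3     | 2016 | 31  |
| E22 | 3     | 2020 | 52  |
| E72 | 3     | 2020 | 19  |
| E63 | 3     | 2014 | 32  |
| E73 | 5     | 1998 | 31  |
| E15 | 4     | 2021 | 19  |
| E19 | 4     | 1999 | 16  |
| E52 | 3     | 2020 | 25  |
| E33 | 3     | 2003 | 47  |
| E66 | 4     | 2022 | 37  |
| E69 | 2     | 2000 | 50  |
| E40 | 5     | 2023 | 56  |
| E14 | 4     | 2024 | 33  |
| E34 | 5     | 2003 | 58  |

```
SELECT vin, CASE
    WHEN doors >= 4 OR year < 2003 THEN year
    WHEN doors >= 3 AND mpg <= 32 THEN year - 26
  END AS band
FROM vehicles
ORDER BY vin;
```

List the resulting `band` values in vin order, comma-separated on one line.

vin=E14: doors >= 4 OR year < 2003 → 2024
vin=E15: doors >= 4 OR year < 2003 → 2021
vin=E19: doors >= 4 OR year < 2003 → 1999
vin=E22: (no match → NULL) → NULL
vin=E33: (no match → NULL) → NULL
vin=E34: doors >= 4 OR year < 2003 → 2003
vin=E40: doors >= 4 OR year < 2003 → 2023
vin=E52: doors >= 3 AND mpg <= 32 → 1994
vin=E63: doors >= 3 AND mpg <= 32 → 1988
vin=E66: doors >= 4 OR year < 2003 → 2022
vin=E69: doors >= 4 OR year < 2003 → 2000
vin=E72: doors >= 3 AND mpg <= 32 → 1994
vin=E73: doors >= 4 OR year < 2003 → 1998
vin=E80: doors >= 3 AND mpg <= 32 → 1990

2024, 2021, 1999, NULL, NULL, 2003, 2023, 1994, 1988, 2022, 2000, 1994, 1998, 1990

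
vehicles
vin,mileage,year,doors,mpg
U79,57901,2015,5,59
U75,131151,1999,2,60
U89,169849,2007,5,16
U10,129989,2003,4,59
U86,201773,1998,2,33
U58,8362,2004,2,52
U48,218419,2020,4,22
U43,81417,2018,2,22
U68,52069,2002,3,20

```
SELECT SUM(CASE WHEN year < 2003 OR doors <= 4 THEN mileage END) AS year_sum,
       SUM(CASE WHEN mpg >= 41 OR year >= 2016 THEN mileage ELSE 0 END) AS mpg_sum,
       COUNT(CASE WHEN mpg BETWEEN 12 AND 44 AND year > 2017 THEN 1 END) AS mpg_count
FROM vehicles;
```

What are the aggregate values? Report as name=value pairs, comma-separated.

year_sum=823180, mpg_sum=627239, mpg_count=2

[year_sum: year < 2003 OR doors <= 4]
vin=U79: ✗
vin=U75: ✓ → 131151
vin=U89: ✗
vin=U10: ✓ → 129989
vin=U86: ✓ → 201773
vin=U58: ✓ → 8362
vin=U48: ✓ → 218419
vin=U43: ✓ → 81417
vin=U68: ✓ → 52069
year_sum = 131151 + 129989 + 201773 + 8362 + 218419 + 81417 + 52069 = 823180
—
[mpg_sum: mpg >= 41 OR year >= 2016]
vin=U79: ✓ → 57901
vin=U75: ✓ → 131151
vin=U89: ✗
vin=U10: ✓ → 129989
vin=U86: ✗
vin=U58: ✓ → 8362
vin=U48: ✓ → 218419
vin=U43: ✓ → 81417
vin=U68: ✗
mpg_sum = 57901 + 131151 + 129989 + 8362 + 218419 + 81417 = 627239
—
[mpg_count: mpg BETWEEN 12 AND 44 AND year > 2017]
vin=U79: ✗
vin=U75: ✗
vin=U89: ✗
vin=U10: ✗
vin=U86: ✗
vin=U58: ✗
vin=U48: ✓ → 1
vin=U43: ✓ → 1
vin=U68: ✗
mpg_count = COUNT(1, 1) = 2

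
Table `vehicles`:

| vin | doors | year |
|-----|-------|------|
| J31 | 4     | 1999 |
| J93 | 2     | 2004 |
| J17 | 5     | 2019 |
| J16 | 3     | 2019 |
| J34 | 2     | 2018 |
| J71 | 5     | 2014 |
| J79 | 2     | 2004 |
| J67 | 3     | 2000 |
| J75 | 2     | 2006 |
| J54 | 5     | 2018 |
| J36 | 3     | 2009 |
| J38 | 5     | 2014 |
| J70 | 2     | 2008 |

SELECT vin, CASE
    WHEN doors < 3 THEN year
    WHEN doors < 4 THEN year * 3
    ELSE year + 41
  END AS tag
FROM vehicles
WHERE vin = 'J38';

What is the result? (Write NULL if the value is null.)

2055

vin = J38: doors=5, year=2014.
doors < 3 → false
doors < 4 → false
No prior WHEN matched → ELSE → 2055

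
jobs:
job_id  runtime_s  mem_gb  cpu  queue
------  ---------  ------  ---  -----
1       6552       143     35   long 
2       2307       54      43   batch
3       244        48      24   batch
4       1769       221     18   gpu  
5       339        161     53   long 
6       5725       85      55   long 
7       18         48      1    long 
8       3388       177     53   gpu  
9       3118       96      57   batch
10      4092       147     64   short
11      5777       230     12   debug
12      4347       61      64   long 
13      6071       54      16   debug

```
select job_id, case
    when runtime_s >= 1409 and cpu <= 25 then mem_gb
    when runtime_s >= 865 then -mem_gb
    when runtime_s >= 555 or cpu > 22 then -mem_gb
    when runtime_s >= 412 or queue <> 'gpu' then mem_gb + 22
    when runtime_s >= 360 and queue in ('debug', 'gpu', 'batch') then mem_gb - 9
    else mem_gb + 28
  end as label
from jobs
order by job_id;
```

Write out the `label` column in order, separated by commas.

-143, -54, -48, 221, -161, -85, 70, -177, -96, -147, 230, -61, 54

job_id=1: runtime_s >= 865 → -143
job_id=2: runtime_s >= 865 → -54
job_id=3: runtime_s >= 555 or cpu > 22 → -48
job_id=4: runtime_s >= 1409 and cpu <= 25 → 221
job_id=5: runtime_s >= 555 or cpu > 22 → -161
job_id=6: runtime_s >= 865 → -85
job_id=7: runtime_s >= 412 or queue <> 'gpu' → 70
job_id=8: runtime_s >= 865 → -177
job_id=9: runtime_s >= 865 → -96
job_id=10: runtime_s >= 865 → -147
job_id=11: runtime_s >= 1409 and cpu <= 25 → 230
job_id=12: runtime_s >= 865 → -61
job_id=13: runtime_s >= 1409 and cpu <= 25 → 54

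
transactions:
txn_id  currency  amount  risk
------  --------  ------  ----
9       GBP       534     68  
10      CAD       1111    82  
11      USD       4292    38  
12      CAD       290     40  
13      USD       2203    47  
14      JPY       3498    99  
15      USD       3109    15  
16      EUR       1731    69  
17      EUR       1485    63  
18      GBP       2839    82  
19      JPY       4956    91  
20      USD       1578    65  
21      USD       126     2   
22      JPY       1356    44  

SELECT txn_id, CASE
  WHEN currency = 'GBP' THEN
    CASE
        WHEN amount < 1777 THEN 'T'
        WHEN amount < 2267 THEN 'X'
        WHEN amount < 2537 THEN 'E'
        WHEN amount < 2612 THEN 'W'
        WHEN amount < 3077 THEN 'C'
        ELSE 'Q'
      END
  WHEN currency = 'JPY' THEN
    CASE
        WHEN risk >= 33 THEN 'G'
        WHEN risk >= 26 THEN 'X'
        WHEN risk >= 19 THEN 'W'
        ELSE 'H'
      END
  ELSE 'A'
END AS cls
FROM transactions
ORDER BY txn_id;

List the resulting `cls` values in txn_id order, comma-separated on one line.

T, A, A, A, A, G, A, A, A, C, G, A, A, G

txn_id=9: currency='GBP' → inner[amount < 1777] → T
txn_id=10: currency='CAD' → outer ELSE → A
txn_id=11: currency='USD' → outer ELSE → A
txn_id=12: currency='CAD' → outer ELSE → A
txn_id=13: currency='USD' → outer ELSE → A
txn_id=14: currency='JPY' → inner[risk >= 33] → G
txn_id=15: currency='USD' → outer ELSE → A
txn_id=16: currency='EUR' → outer ELSE → A
txn_id=17: currency='EUR' → outer ELSE → A
txn_id=18: currency='GBP' → inner[amount < 3077] → C
txn_id=19: currency='JPY' → inner[risk >= 33] → G
txn_id=20: currency='USD' → outer ELSE → A
txn_id=21: currency='USD' → outer ELSE → A
txn_id=22: currency='JPY' → inner[risk >= 33] → G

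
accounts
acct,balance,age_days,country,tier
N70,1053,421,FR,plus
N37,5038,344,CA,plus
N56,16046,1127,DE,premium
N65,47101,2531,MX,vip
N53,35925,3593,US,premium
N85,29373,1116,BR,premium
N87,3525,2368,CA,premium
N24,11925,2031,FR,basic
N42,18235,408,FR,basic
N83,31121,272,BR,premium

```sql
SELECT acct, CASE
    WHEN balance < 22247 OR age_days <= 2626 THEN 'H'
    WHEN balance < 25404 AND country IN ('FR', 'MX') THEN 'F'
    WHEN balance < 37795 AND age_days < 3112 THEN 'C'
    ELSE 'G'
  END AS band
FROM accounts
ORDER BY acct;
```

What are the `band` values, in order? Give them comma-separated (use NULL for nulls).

H, H, H, G, H, H, H, H, H, H

acct=N24: balance < 22247 OR age_days <= 2626 → H
acct=N37: balance < 22247 OR age_days <= 2626 → H
acct=N42: balance < 22247 OR age_days <= 2626 → H
acct=N53: ELSE → G
acct=N56: balance < 22247 OR age_days <= 2626 → H
acct=N65: balance < 22247 OR age_days <= 2626 → H
acct=N70: balance < 22247 OR age_days <= 2626 → H
acct=N83: balance < 22247 OR age_days <= 2626 → H
acct=N85: balance < 22247 OR age_days <= 2626 → H
acct=N87: balance < 22247 OR age_days <= 2626 → H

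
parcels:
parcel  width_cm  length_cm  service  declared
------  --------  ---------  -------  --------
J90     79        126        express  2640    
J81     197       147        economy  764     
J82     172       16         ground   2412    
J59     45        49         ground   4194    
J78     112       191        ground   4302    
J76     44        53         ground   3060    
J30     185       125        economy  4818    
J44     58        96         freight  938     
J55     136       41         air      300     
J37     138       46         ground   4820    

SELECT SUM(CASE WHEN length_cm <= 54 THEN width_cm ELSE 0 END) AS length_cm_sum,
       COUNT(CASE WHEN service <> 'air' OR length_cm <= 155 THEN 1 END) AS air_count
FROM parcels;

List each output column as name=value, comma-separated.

[length_cm_sum: length_cm <= 54]
parcel=J90: ✗
parcel=J81: ✗
parcel=J82: ✓ → 172
parcel=J59: ✓ → 45
parcel=J78: ✗
parcel=J76: ✓ → 44
parcel=J30: ✗
parcel=J44: ✗
parcel=J55: ✓ → 136
parcel=J37: ✓ → 138
length_cm_sum = 172 + 45 + 44 + 136 + 138 = 535
—
[air_count: service <> 'air' OR length_cm <= 155]
parcel=J90: ✓ → 1
parcel=J81: ✓ → 1
parcel=J82: ✓ → 1
parcel=J59: ✓ → 1
parcel=J78: ✓ → 1
parcel=J76: ✓ → 1
parcel=J30: ✓ → 1
parcel=J44: ✓ → 1
parcel=J55: ✓ → 1
parcel=J37: ✓ → 1
air_count = COUNT(1, 1, 1, 1, 1, 1, 1, 1, 1, 1) = 10

length_cm_sum=535, air_count=10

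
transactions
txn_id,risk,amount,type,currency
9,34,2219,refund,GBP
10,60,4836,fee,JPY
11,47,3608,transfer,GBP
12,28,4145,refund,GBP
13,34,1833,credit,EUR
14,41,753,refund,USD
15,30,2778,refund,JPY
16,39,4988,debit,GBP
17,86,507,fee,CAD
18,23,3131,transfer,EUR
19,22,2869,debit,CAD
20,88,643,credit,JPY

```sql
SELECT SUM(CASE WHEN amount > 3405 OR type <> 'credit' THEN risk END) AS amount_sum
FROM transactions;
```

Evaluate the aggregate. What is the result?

410

txn_id=9: ✓ → 34
txn_id=10: ✓ → 60
txn_id=11: ✓ → 47
txn_id=12: ✓ → 28
txn_id=13: ✗
txn_id=14: ✓ → 41
txn_id=15: ✓ → 30
txn_id=16: ✓ → 39
txn_id=17: ✓ → 86
txn_id=18: ✓ → 23
txn_id=19: ✓ → 22
txn_id=20: ✗
amount_sum = 34 + 60 + 47 + 28 + 41 + 30 + 39 + 86 + 23 + 22 = 410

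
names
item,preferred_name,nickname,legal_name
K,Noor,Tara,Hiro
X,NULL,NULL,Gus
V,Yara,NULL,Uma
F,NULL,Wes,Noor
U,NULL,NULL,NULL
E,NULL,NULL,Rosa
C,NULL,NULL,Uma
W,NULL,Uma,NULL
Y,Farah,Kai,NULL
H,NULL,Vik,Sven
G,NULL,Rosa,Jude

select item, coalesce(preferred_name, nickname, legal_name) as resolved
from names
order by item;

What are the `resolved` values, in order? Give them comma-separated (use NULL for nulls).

Uma, Rosa, Wes, Rosa, Vik, Noor, NULL, Yara, Uma, Gus, Farah

item=C: preferred_name=NULL, nickname=NULL, legal_name=Uma → Uma
item=E: preferred_name=NULL, nickname=NULL, legal_name=Rosa → Rosa
item=F: preferred_name=NULL, nickname=Wes → Wes
item=G: preferred_name=NULL, nickname=Rosa → Rosa
item=H: preferred_name=NULL, nickname=Vik → Vik
item=K: preferred_name=Noor → Noor
item=U: preferred_name=NULL, nickname=NULL, legal_name=NULL (all NULL) → NULL
item=V: preferred_name=Yara → Yara
item=W: preferred_name=NULL, nickname=Uma → Uma
item=X: preferred_name=NULL, nickname=NULL, legal_name=Gus → Gus
item=Y: preferred_name=Farah → Farah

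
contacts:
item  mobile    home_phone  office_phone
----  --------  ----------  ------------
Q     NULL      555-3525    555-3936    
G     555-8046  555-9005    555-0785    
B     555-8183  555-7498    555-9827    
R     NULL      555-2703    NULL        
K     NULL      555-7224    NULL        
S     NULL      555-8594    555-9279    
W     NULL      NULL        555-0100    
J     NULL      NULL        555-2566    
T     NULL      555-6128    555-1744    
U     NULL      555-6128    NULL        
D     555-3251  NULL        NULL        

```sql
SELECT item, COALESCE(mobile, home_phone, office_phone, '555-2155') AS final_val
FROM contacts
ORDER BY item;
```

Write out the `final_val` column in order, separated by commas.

item=B: mobile=555-8183 → 555-8183
item=D: mobile=555-3251 → 555-3251
item=G: mobile=555-8046 → 555-8046
item=J: mobile=NULL, home_phone=NULL, office_phone=555-2566 → 555-2566
item=K: mobile=NULL, home_phone=555-7224 → 555-7224
item=Q: mobile=NULL, home_phone=555-3525 → 555-3525
item=R: mobile=NULL, home_phone=555-2703 → 555-2703
item=S: mobile=NULL, home_phone=555-8594 → 555-8594
item=T: mobile=NULL, home_phone=555-6128 → 555-6128
item=U: mobile=NULL, home_phone=555-6128 → 555-6128
item=W: mobile=NULL, home_phone=NULL, office_phone=555-0100 → 555-0100

555-8183, 555-3251, 555-8046, 555-2566, 555-7224, 555-3525, 555-2703, 555-8594, 555-6128, 555-6128, 555-0100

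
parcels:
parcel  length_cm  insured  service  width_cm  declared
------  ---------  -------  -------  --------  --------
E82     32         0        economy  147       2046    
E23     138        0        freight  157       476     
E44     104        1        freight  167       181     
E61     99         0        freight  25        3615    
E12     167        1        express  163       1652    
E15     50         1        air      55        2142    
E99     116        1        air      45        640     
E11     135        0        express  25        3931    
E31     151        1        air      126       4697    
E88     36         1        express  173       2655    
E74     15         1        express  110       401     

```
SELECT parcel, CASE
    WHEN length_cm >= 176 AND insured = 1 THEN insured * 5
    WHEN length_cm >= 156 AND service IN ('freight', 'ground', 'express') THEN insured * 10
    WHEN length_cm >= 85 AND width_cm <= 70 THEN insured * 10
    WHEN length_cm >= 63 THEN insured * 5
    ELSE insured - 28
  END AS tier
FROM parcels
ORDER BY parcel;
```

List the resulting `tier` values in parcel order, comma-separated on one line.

0, 10, -27, 0, 5, 5, 0, -27, -28, -27, 10

parcel=E11: length_cm >= 85 AND width_cm <= 70 → 0
parcel=E12: length_cm >= 156 AND service IN ('freight', 'ground', 'express') → 10
parcel=E15: ELSE → -27
parcel=E23: length_cm >= 63 → 0
parcel=E31: length_cm >= 63 → 5
parcel=E44: length_cm >= 63 → 5
parcel=E61: length_cm >= 85 AND width_cm <= 70 → 0
parcel=E74: ELSE → -27
parcel=E82: ELSE → -28
parcel=E88: ELSE → -27
parcel=E99: length_cm >= 85 AND width_cm <= 70 → 10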